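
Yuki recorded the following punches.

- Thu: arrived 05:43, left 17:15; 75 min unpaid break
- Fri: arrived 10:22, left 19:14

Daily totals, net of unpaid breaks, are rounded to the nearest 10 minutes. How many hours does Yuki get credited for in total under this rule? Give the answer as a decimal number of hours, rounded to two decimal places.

Thu: 05:43–17:15 = 11 h 32 min − 75 min = 10 h 17 min → rounds to 10 h 20 min
Fri: 10:22–19:14 = 8 h 52 min → rounds to 8 h 50 min
Total credited: 19 h 10 min.

19.17 hours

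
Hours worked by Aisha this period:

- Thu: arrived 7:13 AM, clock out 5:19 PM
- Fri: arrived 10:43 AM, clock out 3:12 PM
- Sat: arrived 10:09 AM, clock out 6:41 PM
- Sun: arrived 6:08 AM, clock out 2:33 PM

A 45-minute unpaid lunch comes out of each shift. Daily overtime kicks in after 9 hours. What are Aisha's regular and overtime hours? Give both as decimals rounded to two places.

Thu: 7:13 AM–5:19 PM = 10 h 6 min; less 45 min break → 9 h 21 min
Fri: 10:43 AM–3:12 PM = 4 h 29 min; less 45 min break → 3 h 44 min
Sat: 10:09 AM–6:41 PM = 8 h 32 min; less 45 min break → 7 h 47 min
Sun: 6:08 AM–2:33 PM = 8 h 25 min; less 45 min break → 7 h 40 min
Thu reg 9 h 0 min / OT 0 h 21 min; Fri reg 3 h 44 min / OT 0 h 0 min; Sat reg 7 h 47 min / OT 0 h 0 min; Sun reg 7 h 40 min / OT 0 h 0 min.
Totals: regular 28 h 11 min, overtime 0 h 21 min.

Regular 28.18 hours, overtime 0.35 hours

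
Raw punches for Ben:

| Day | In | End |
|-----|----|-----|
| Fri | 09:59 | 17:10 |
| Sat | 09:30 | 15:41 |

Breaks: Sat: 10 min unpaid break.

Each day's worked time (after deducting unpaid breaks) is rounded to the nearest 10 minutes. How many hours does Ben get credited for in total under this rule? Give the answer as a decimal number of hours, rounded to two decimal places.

Fri: 09:59–17:10 = 7 h 11 min → rounds to 7 h 10 min
Sat: 09:30–15:41 = 6 h 11 min − 10 min = 6 h 1 min → rounds to 6 h 0 min
Total credited: 13 h 10 min.

13.17 hours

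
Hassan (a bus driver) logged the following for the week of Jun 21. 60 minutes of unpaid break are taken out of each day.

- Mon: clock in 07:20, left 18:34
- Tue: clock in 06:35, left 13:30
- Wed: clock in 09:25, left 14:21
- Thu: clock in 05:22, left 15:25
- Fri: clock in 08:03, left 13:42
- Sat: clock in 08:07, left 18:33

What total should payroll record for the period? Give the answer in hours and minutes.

Mon: 07:20–18:34 = 11 h 14 min; less 60 min break → 10 h 14 min
Tue: 06:35–13:30 = 6 h 55 min; less 60 min break → 5 h 55 min
Wed: 09:25–14:21 = 4 h 56 min; less 60 min break → 3 h 56 min
Thu: 05:22–15:25 = 10 h 3 min; less 60 min break → 9 h 3 min
Fri: 08:03–13:42 = 5 h 39 min; less 60 min break → 4 h 39 min
Sat: 08:07–18:33 = 10 h 26 min; less 60 min break → 9 h 26 min
Total: 10 h 14 min + 5 h 55 min + 3 h 56 min + 9 h 3 min + 4 h 39 min + 9 h 26 min = 43 h 13 min.

43 h 13 min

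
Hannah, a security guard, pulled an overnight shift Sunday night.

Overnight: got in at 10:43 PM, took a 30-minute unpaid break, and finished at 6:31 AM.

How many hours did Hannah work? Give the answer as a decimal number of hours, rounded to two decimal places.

Overnight: 10:43 PM → midnight = 1 h 17 min; midnight → 6:31 AM = 6 h 31 min; span 7 h 48 min; less 30 min break → 7 h 18 min

7.30 hours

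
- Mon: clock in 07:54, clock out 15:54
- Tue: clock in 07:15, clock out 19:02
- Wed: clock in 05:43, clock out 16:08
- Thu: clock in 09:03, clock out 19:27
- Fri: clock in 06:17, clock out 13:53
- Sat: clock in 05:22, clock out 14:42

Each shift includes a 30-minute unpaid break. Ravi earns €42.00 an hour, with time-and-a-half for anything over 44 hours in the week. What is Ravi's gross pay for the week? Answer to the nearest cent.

Mon: 07:54–15:54 = 8 h 0 min; less 30 min break → 7 h 30 min
Tue: 07:15–19:02 = 11 h 47 min; less 30 min break → 11 h 17 min
Wed: 05:43–16:08 = 10 h 25 min; less 30 min break → 9 h 55 min
Thu: 09:03–19:27 = 10 h 24 min; less 30 min break → 9 h 54 min
Fri: 06:17–13:53 = 7 h 36 min; less 30 min break → 7 h 6 min
Sat: 05:22–14:42 = 9 h 20 min; less 30 min break → 8 h 50 min
Total worked: 54 h 32 min = 3272 min.
Regular 44 h 0 min = 2640 min at €42.00/h; overtime 10 h 32 min = 632 min at €63.00/h.
Pay = (2640 × €42.00 + 632 × €63.00) ÷ 60 = €2511.60.

€2511.60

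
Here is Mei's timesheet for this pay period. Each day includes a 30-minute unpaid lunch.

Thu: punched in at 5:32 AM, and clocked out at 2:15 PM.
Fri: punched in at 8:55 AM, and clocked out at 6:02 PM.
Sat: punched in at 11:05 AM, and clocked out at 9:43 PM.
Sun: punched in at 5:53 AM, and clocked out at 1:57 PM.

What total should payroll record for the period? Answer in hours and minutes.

34 h 32 min

Thu: 5:32 AM–2:15 PM = 8 h 43 min; less 30 min break → 8 h 13 min
Fri: 8:55 AM–6:02 PM = 9 h 7 min; less 30 min break → 8 h 37 min
Sat: 11:05 AM–9:43 PM = 10 h 38 min; less 30 min break → 10 h 8 min
Sun: 5:53 AM–1:57 PM = 8 h 4 min; less 30 min break → 7 h 34 min
Total: 8 h 13 min + 8 h 37 min + 10 h 8 min + 7 h 34 min = 34 h 32 min.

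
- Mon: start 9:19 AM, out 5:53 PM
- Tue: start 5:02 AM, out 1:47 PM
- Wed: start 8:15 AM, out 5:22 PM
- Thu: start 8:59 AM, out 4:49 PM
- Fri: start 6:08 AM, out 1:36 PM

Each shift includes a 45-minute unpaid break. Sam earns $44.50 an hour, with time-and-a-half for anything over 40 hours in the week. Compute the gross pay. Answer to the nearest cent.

Mon: 9:19 AM–5:53 PM = 8 h 34 min; less 45 min break → 7 h 49 min
Tue: 5:02 AM–1:47 PM = 8 h 45 min; less 45 min break → 8 h 0 min
Wed: 8:15 AM–5:22 PM = 9 h 7 min; less 45 min break → 8 h 22 min
Thu: 8:59 AM–4:49 PM = 7 h 50 min; less 45 min break → 7 h 5 min
Fri: 6:08 AM–1:36 PM = 7 h 28 min; less 45 min break → 6 h 43 min
Total worked: 37 h 59 min = 2279 min.
Regular 37 h 59 min = 2279 min at $44.50/h; overtime 0 h 0 min = 0 min at $66.75/h.
Pay = (2279 × $44.50 + 0 × $66.75) ÷ 60 = $1690.26.

$1690.26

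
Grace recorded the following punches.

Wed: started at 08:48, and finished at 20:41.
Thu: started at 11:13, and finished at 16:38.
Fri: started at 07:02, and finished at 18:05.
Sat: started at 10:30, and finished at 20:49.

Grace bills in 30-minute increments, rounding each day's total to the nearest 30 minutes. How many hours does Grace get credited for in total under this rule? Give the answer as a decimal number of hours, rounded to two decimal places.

Wed: 08:48–20:41 = 11 h 53 min → rounds to 12 h 0 min
Thu: 11:13–16:38 = 5 h 25 min → rounds to 5 h 30 min
Fri: 07:02–18:05 = 11 h 3 min → rounds to 11 h 0 min
Sat: 10:30–20:49 = 10 h 19 min → rounds to 10 h 30 min
Total credited: 39 h 0 min.

39.00 hours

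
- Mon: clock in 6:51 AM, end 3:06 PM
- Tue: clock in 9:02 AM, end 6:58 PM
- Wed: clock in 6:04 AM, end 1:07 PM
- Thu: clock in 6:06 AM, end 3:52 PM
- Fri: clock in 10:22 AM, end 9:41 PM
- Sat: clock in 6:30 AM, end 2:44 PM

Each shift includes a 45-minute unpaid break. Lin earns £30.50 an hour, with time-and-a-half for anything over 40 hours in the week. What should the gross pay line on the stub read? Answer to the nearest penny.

Mon: 6:51 AM–3:06 PM = 8 h 15 min; less 45 min break → 7 h 30 min
Tue: 9:02 AM–6:58 PM = 9 h 56 min; less 45 min break → 9 h 11 min
Wed: 6:04 AM–1:07 PM = 7 h 3 min; less 45 min break → 6 h 18 min
Thu: 6:06 AM–3:52 PM = 9 h 46 min; less 45 min break → 9 h 1 min
Fri: 10:22 AM–9:41 PM = 11 h 19 min; less 45 min break → 10 h 34 min
Sat: 6:30 AM–2:44 PM = 8 h 14 min; less 45 min break → 7 h 29 min
Total worked: 50 h 3 min = 3003 min.
Regular 40 h 0 min = 2400 min at £30.50/h; overtime 10 h 3 min = 603 min at £45.75/h.
Pay = (2400 × £30.50 + 603 × £45.75) ÷ 60 = £1679.79.

£1679.79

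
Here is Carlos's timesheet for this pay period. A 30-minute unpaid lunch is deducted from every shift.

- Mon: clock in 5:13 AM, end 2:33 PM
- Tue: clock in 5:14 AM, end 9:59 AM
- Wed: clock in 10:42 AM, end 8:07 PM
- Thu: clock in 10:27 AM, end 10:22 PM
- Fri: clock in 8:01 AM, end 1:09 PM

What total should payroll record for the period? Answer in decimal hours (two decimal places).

38.05 hours

Mon: 5:13 AM–2:33 PM = 9 h 20 min; less 30 min break → 8 h 50 min
Tue: 5:14 AM–9:59 AM = 4 h 45 min; less 30 min break → 4 h 15 min
Wed: 10:42 AM–8:07 PM = 9 h 25 min; less 30 min break → 8 h 55 min
Thu: 10:27 AM–10:22 PM = 11 h 55 min; less 30 min break → 11 h 25 min
Fri: 8:01 AM–1:09 PM = 5 h 8 min; less 30 min break → 4 h 38 min
Total: 8 h 50 min + 4 h 15 min + 8 h 55 min + 11 h 25 min + 4 h 38 min = 38 h 3 min.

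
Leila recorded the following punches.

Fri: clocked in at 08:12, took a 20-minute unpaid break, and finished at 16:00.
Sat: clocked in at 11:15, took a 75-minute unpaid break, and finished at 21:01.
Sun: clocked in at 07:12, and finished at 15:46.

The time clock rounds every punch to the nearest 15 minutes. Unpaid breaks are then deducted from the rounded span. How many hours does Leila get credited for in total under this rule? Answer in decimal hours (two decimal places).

Fri: in 08:12→08:15, out 16:00→16:00; 7 h 45 min − 20 min = 7 h 25 min
Sat: in 11:15→11:15, out 21:01→21:00; 9 h 45 min − 75 min = 8 h 30 min
Sun: in 07:12→07:15, out 15:46→15:45; 8 h 30 min
Total credited: 24 h 25 min.

24.42 hours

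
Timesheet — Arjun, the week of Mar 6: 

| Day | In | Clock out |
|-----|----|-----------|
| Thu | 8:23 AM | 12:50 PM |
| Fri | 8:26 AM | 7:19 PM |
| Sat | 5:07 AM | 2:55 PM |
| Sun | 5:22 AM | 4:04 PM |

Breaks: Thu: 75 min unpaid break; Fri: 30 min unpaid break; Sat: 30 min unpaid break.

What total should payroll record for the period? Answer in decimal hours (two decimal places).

33.58 hours

Thu: 8:23 AM–12:50 PM = 4 h 27 min; less 75 min break → 3 h 12 min
Fri: 8:26 AM–7:19 PM = 10 h 53 min; less 30 min break → 10 h 23 min
Sat: 5:07 AM–2:55 PM = 9 h 48 min; less 30 min break → 9 h 18 min
Sun: 5:22 AM–4:04 PM = 10 h 42 min
Total: 3 h 12 min + 10 h 23 min + 9 h 18 min + 10 h 42 min = 33 h 35 min.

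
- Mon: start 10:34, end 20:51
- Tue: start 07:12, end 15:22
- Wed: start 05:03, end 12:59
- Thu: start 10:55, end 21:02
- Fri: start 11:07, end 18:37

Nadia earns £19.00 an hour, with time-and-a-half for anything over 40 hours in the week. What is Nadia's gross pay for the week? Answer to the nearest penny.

£874.00

Mon: 10:34–20:51 = 10 h 17 min
Tue: 07:12–15:22 = 8 h 10 min
Wed: 05:03–12:59 = 7 h 56 min
Thu: 10:55–21:02 = 10 h 7 min
Fri: 11:07–18:37 = 7 h 30 min
Total worked: 44 h 0 min = 2640 min.
Regular 40 h 0 min = 2400 min at £19.00/h; overtime 4 h 0 min = 240 min at £28.50/h.
Pay = (2400 × £19.00 + 240 × £28.50) ÷ 60 = £874.00.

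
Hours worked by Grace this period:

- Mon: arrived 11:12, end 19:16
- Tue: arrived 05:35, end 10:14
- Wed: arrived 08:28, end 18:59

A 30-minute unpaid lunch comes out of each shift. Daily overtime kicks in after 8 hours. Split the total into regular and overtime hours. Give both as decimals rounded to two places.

Regular 19.72 hours, overtime 2.02 hours

Mon: 11:12–19:16 = 8 h 4 min; less 30 min break → 7 h 34 min
Tue: 05:35–10:14 = 4 h 39 min; less 30 min break → 4 h 9 min
Wed: 08:28–18:59 = 10 h 31 min; less 30 min break → 10 h 1 min
Mon reg 7 h 34 min / OT 0 h 0 min; Tue reg 4 h 9 min / OT 0 h 0 min; Wed reg 8 h 0 min / OT 2 h 1 min.
Totals: regular 19 h 43 min, overtime 2 h 1 min.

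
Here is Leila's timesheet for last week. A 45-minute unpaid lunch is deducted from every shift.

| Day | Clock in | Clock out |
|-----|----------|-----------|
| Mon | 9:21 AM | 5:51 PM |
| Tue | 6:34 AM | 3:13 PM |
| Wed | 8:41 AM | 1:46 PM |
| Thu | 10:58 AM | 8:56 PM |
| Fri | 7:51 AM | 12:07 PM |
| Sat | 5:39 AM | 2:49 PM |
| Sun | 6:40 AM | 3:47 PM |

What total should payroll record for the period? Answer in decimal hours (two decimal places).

49.50 hours

Mon: 9:21 AM–5:51 PM = 8 h 30 min; less 45 min break → 7 h 45 min
Tue: 6:34 AM–3:13 PM = 8 h 39 min; less 45 min break → 7 h 54 min
Wed: 8:41 AM–1:46 PM = 5 h 5 min; less 45 min break → 4 h 20 min
Thu: 10:58 AM–8:56 PM = 9 h 58 min; less 45 min break → 9 h 13 min
Fri: 7:51 AM–12:07 PM = 4 h 16 min; less 45 min break → 3 h 31 min
Sat: 5:39 AM–2:49 PM = 9 h 10 min; less 45 min break → 8 h 25 min
Sun: 6:40 AM–3:47 PM = 9 h 7 min; less 45 min break → 8 h 22 min
Total: 7 h 45 min + 7 h 54 min + 4 h 20 min + 9 h 13 min + 3 h 31 min + 8 h 25 min + 8 h 22 min = 49 h 30 min.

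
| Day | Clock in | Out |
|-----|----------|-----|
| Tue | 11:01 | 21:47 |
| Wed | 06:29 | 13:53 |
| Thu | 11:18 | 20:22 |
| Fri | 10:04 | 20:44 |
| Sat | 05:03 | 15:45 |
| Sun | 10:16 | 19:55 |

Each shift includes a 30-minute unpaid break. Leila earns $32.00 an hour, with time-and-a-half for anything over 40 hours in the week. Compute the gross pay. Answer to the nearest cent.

Tue: 11:01–21:47 = 10 h 46 min; less 30 min break → 10 h 16 min
Wed: 06:29–13:53 = 7 h 24 min; less 30 min break → 6 h 54 min
Thu: 11:18–20:22 = 9 h 4 min; less 30 min break → 8 h 34 min
Fri: 10:04–20:44 = 10 h 40 min; less 30 min break → 10 h 10 min
Sat: 05:03–15:45 = 10 h 42 min; less 30 min break → 10 h 12 min
Sun: 10:16–19:55 = 9 h 39 min; less 30 min break → 9 h 9 min
Total worked: 55 h 15 min = 3315 min.
Regular 40 h 0 min = 2400 min at $32.00/h; overtime 15 h 15 min = 915 min at $48.00/h.
Pay = (2400 × $32.00 + 915 × $48.00) ÷ 60 = $2012.00.

$2012.00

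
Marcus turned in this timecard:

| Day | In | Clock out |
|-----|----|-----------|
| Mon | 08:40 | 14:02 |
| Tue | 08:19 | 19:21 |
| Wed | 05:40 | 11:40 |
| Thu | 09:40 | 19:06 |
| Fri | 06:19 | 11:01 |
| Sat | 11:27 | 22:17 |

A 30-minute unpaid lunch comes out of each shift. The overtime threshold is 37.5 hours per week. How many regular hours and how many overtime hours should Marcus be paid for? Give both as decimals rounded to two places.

Mon: 08:40–14:02 = 5 h 22 min; less 30 min break → 4 h 52 min
Tue: 08:19–19:21 = 11 h 2 min; less 30 min break → 10 h 32 min
Wed: 05:40–11:40 = 6 h 0 min; less 30 min break → 5 h 30 min
Thu: 09:40–19:06 = 9 h 26 min; less 30 min break → 8 h 56 min
Fri: 06:19–11:01 = 4 h 42 min; less 30 min break → 4 h 12 min
Sat: 11:27–22:17 = 10 h 50 min; less 30 min break → 10 h 20 min
Total worked: 44 h 22 min = 44.37 h.
Threshold 37.5 h → overtime 6 h 52 min, regular 37 h 30 min.

Regular 37.50 hours, overtime 6.87 hours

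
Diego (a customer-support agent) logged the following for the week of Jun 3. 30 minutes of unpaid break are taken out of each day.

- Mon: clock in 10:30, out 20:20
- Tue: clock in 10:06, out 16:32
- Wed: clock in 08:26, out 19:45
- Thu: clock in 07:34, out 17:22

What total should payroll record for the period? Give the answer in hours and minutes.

35 h 23 min

Mon: 10:30–20:20 = 9 h 50 min; less 30 min break → 9 h 20 min
Tue: 10:06–16:32 = 6 h 26 min; less 30 min break → 5 h 56 min
Wed: 08:26–19:45 = 11 h 19 min; less 30 min break → 10 h 49 min
Thu: 07:34–17:22 = 9 h 48 min; less 30 min break → 9 h 18 min
Total: 9 h 20 min + 5 h 56 min + 10 h 49 min + 9 h 18 min = 35 h 23 min.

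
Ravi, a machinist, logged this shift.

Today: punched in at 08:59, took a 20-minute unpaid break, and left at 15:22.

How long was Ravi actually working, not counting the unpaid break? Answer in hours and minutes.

6 h 3 min

Today: 08:59–15:22 = 6 h 23 min; less 20 min break → 6 h 3 min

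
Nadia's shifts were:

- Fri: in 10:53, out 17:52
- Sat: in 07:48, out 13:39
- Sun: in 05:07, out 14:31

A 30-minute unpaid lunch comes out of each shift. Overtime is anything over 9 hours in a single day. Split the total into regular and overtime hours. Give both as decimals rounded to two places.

Fri: 10:53–17:52 = 6 h 59 min; less 30 min break → 6 h 29 min
Sat: 07:48–13:39 = 5 h 51 min; less 30 min break → 5 h 21 min
Sun: 05:07–14:31 = 9 h 24 min; less 30 min break → 8 h 54 min
Fri reg 6 h 29 min / OT 0 h 0 min; Sat reg 5 h 21 min / OT 0 h 0 min; Sun reg 8 h 54 min / OT 0 h 0 min.
Totals: regular 20 h 44 min, overtime 0 h 0 min.

Regular 20.73 hours, overtime 0.00 hours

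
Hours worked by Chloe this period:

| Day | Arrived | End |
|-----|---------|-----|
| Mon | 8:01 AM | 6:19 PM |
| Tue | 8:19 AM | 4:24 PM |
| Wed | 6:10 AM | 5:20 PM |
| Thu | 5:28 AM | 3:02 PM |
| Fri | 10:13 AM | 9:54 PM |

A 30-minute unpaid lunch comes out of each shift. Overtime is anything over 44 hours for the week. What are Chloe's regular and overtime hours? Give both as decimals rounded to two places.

Regular 44.00 hours, overtime 4.30 hours

Mon: 8:01 AM–6:19 PM = 10 h 18 min; less 30 min break → 9 h 48 min
Tue: 8:19 AM–4:24 PM = 8 h 5 min; less 30 min break → 7 h 35 min
Wed: 6:10 AM–5:20 PM = 11 h 10 min; less 30 min break → 10 h 40 min
Thu: 5:28 AM–3:02 PM = 9 h 34 min; less 30 min break → 9 h 4 min
Fri: 10:13 AM–9:54 PM = 11 h 41 min; less 30 min break → 11 h 11 min
Total worked: 48 h 18 min = 48.30 h.
Threshold 44 h → overtime 4 h 18 min, regular 44 h 0 min.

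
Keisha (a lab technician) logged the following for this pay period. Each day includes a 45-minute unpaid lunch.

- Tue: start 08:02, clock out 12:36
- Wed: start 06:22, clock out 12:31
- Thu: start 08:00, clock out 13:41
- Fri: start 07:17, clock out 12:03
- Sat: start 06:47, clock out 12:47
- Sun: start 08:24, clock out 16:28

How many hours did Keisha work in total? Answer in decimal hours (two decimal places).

Tue: 08:02–12:36 = 4 h 34 min; less 45 min break → 3 h 49 min
Wed: 06:22–12:31 = 6 h 9 min; less 45 min break → 5 h 24 min
Thu: 08:00–13:41 = 5 h 41 min; less 45 min break → 4 h 56 min
Fri: 07:17–12:03 = 4 h 46 min; less 45 min break → 4 h 1 min
Sat: 06:47–12:47 = 6 h 0 min; less 45 min break → 5 h 15 min
Sun: 08:24–16:28 = 8 h 4 min; less 45 min break → 7 h 19 min
Total: 3 h 49 min + 5 h 24 min + 4 h 56 min + 4 h 1 min + 5 h 15 min + 7 h 19 min = 30 h 44 min.

30.73 hours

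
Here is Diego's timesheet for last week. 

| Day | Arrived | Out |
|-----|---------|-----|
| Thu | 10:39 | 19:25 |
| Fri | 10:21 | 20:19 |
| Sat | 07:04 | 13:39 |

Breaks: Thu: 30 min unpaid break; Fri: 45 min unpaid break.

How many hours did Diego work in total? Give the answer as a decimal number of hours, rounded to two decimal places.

Thu: 10:39–19:25 = 8 h 46 min; less 30 min break → 8 h 16 min
Fri: 10:21–20:19 = 9 h 58 min; less 45 min break → 9 h 13 min
Sat: 07:04–13:39 = 6 h 35 min
Total: 8 h 16 min + 9 h 13 min + 6 h 35 min = 24 h 4 min.

24.07 hours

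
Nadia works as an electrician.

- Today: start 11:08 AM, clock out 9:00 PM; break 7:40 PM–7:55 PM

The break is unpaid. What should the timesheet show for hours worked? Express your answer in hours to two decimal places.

9.62 hours

Today: 11:08 AM–9:00 PM = 9 h 52 min; less 15 min break → 9 h 37 min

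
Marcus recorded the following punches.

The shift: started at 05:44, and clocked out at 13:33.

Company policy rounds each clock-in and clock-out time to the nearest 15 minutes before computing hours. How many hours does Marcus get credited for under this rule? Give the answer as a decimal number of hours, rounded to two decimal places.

The shift: in 05:44→05:45, out 13:33→13:30; 7 h 45 min

7.75 hours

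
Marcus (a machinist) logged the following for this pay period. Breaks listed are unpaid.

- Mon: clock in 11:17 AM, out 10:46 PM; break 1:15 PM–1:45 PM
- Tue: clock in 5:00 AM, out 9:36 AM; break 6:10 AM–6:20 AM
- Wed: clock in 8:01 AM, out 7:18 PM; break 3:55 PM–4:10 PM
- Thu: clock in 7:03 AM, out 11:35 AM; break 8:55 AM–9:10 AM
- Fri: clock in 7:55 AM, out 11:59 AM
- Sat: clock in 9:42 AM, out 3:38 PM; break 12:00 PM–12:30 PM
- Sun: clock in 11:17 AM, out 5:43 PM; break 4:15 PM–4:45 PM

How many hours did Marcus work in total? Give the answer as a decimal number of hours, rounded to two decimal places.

46.17 hours

Mon: 11:17 AM–10:46 PM = 11 h 29 min; less 30 min break → 10 h 59 min
Tue: 5:00 AM–9:36 AM = 4 h 36 min; less 10 min break → 4 h 26 min
Wed: 8:01 AM–7:18 PM = 11 h 17 min; less 15 min break → 11 h 2 min
Thu: 7:03 AM–11:35 AM = 4 h 32 min; less 15 min break → 4 h 17 min
Fri: 7:55 AM–11:59 AM = 4 h 4 min
Sat: 9:42 AM–3:38 PM = 5 h 56 min; less 30 min break → 5 h 26 min
Sun: 11:17 AM–5:43 PM = 6 h 26 min; less 30 min break → 5 h 56 min
Total: 10 h 59 min + 4 h 26 min + 11 h 2 min + 4 h 17 min + 4 h 4 min + 5 h 26 min + 5 h 56 min = 46 h 10 min.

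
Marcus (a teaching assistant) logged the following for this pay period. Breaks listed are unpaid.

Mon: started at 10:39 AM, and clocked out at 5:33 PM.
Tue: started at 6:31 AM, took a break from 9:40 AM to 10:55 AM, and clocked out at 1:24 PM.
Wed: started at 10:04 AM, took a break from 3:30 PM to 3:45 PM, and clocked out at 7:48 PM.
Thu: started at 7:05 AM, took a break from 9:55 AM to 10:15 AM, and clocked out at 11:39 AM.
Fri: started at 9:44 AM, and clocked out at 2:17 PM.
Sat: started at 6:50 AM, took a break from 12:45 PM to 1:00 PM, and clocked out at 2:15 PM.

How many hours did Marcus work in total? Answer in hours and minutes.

Mon: 10:39 AM–5:33 PM = 6 h 54 min
Tue: 6:31 AM–1:24 PM = 6 h 53 min; less 75 min break → 5 h 38 min
Wed: 10:04 AM–7:48 PM = 9 h 44 min; less 15 min break → 9 h 29 min
Thu: 7:05 AM–11:39 AM = 4 h 34 min; less 20 min break → 4 h 14 min
Fri: 9:44 AM–2:17 PM = 4 h 33 min
Sat: 6:50 AM–2:15 PM = 7 h 25 min; less 15 min break → 7 h 10 min
Total: 6 h 54 min + 5 h 38 min + 9 h 29 min + 4 h 14 min + 4 h 33 min + 7 h 10 min = 37 h 58 min.

37 h 58 min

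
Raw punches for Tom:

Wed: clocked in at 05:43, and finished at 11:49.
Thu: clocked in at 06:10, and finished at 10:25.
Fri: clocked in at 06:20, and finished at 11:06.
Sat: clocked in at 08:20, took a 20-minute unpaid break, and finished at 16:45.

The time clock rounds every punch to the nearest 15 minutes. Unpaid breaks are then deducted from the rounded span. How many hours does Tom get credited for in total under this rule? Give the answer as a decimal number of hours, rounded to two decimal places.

Wed: in 05:43→05:45, out 11:49→11:45; 6 h 0 min
Thu: in 06:10→06:15, out 10:25→10:30; 4 h 15 min
Fri: in 06:20→06:15, out 11:06→11:00; 4 h 45 min
Sat: in 08:20→08:15, out 16:45→16:45; 8 h 30 min − 20 min = 8 h 10 min
Total credited: 23 h 10 min.

23.17 hours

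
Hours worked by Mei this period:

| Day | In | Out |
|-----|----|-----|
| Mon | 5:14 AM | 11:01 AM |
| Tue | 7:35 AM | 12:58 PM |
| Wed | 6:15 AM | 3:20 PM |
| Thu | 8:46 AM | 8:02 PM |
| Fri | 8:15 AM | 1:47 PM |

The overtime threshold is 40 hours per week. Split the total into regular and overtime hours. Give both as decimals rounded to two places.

Mon: 5:14 AM–11:01 AM = 5 h 47 min
Tue: 7:35 AM–12:58 PM = 5 h 23 min
Wed: 6:15 AM–3:20 PM = 9 h 5 min
Thu: 8:46 AM–8:02 PM = 11 h 16 min
Fri: 8:15 AM–1:47 PM = 5 h 32 min
Total worked: 37 h 3 min = 37.05 h.
Threshold 40 h → overtime 0 h 0 min, regular 37 h 3 min.

Regular 37.05 hours, overtime 0.00 hours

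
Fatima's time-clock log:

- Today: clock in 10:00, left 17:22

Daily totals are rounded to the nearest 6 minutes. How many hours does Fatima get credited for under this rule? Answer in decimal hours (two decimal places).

7.40 hours

Today: 10:00–17:22 = 7 h 22 min → rounds to 7 h 24 min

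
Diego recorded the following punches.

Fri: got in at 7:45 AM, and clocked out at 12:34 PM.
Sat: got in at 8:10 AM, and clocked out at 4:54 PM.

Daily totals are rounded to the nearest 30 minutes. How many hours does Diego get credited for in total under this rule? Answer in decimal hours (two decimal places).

13.50 hours

Fri: 7:45 AM–12:34 PM = 4 h 49 min → rounds to 5 h 0 min
Sat: 8:10 AM–4:54 PM = 8 h 44 min → rounds to 8 h 30 min
Total credited: 13 h 30 min.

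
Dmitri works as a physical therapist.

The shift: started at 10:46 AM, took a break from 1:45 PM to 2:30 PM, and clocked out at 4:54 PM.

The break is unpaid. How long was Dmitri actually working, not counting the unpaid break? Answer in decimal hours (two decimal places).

The shift: 10:46 AM–4:54 PM = 6 h 8 min; less 45 min break → 5 h 23 min

5.38 hours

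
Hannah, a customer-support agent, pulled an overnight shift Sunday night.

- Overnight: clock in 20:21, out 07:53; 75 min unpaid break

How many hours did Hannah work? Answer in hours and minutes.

10 h 17 min

Overnight: 20:21 → midnight = 3 h 39 min; midnight → 07:53 = 7 h 53 min; span 11 h 32 min; less 75 min break → 10 h 17 min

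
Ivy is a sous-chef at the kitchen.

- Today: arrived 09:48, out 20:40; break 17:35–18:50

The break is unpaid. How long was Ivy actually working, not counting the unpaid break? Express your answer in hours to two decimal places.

9.62 hours

Today: 09:48–20:40 = 10 h 52 min; less 75 min break → 9 h 37 min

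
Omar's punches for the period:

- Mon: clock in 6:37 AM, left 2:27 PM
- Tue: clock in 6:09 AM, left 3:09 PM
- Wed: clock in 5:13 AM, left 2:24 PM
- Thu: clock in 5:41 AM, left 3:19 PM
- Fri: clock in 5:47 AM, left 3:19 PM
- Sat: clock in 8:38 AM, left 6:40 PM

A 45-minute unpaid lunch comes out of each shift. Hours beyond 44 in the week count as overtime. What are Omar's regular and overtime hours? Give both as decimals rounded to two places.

Regular 44.00 hours, overtime 6.72 hours

Mon: 6:37 AM–2:27 PM = 7 h 50 min; less 45 min break → 7 h 5 min
Tue: 6:09 AM–3:09 PM = 9 h 0 min; less 45 min break → 8 h 15 min
Wed: 5:13 AM–2:24 PM = 9 h 11 min; less 45 min break → 8 h 26 min
Thu: 5:41 AM–3:19 PM = 9 h 38 min; less 45 min break → 8 h 53 min
Fri: 5:47 AM–3:19 PM = 9 h 32 min; less 45 min break → 8 h 47 min
Sat: 8:38 AM–6:40 PM = 10 h 2 min; less 45 min break → 9 h 17 min
Total worked: 50 h 43 min = 50.72 h.
Threshold 44 h → overtime 6 h 43 min, regular 44 h 0 min.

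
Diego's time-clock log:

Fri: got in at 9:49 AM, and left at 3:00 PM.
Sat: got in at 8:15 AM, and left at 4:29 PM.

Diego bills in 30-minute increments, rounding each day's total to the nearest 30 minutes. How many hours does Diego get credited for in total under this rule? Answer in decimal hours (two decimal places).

Fri: 9:49 AM–3:00 PM = 5 h 11 min → rounds to 5 h 0 min
Sat: 8:15 AM–4:29 PM = 8 h 14 min → rounds to 8 h 0 min
Total credited: 13 h 0 min.

13.00 hours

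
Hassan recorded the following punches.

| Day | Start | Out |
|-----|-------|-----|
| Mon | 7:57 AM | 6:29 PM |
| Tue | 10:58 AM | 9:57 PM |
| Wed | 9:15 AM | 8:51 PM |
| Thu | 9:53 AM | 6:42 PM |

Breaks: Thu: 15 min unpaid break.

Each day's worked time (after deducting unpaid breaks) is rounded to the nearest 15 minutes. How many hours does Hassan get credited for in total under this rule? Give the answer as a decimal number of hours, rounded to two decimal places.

41.50 hours

Mon: 7:57 AM–6:29 PM = 10 h 32 min → rounds to 10 h 30 min
Tue: 10:58 AM–9:57 PM = 10 h 59 min → rounds to 11 h 0 min
Wed: 9:15 AM–8:51 PM = 11 h 36 min → rounds to 11 h 30 min
Thu: 9:53 AM–6:42 PM = 8 h 49 min − 15 min = 8 h 34 min → rounds to 8 h 30 min
Total credited: 41 h 30 min.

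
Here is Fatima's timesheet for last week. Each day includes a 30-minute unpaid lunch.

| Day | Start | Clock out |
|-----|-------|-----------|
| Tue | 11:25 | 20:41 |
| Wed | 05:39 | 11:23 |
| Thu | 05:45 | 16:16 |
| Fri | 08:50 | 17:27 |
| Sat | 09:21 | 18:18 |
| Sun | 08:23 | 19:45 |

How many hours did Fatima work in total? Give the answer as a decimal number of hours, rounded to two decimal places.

51.45 hours

Tue: 11:25–20:41 = 9 h 16 min; less 30 min break → 8 h 46 min
Wed: 05:39–11:23 = 5 h 44 min; less 30 min break → 5 h 14 min
Thu: 05:45–16:16 = 10 h 31 min; less 30 min break → 10 h 1 min
Fri: 08:50–17:27 = 8 h 37 min; less 30 min break → 8 h 7 min
Sat: 09:21–18:18 = 8 h 57 min; less 30 min break → 8 h 27 min
Sun: 08:23–19:45 = 11 h 22 min; less 30 min break → 10 h 52 min
Total: 8 h 46 min + 5 h 14 min + 10 h 1 min + 8 h 7 min + 8 h 27 min + 10 h 52 min = 51 h 27 min.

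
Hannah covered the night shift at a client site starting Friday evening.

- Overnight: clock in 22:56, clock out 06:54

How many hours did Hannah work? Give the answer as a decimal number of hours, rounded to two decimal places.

7.97 hours

Overnight: 22:56 → midnight = 1 h 4 min; midnight → 06:54 = 6 h 54 min; span 7 h 58 min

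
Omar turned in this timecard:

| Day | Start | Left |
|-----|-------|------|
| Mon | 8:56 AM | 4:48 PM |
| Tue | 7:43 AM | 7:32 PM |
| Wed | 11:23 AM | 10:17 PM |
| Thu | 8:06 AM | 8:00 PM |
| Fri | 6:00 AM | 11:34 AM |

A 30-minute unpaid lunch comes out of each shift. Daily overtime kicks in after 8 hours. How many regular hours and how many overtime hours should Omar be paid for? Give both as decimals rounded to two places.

Mon: 8:56 AM–4:48 PM = 7 h 52 min; less 30 min break → 7 h 22 min
Tue: 7:43 AM–7:32 PM = 11 h 49 min; less 30 min break → 11 h 19 min
Wed: 11:23 AM–10:17 PM = 10 h 54 min; less 30 min break → 10 h 24 min
Thu: 8:06 AM–8:00 PM = 11 h 54 min; less 30 min break → 11 h 24 min
Fri: 6:00 AM–11:34 AM = 5 h 34 min; less 30 min break → 5 h 4 min
Mon reg 7 h 22 min / OT 0 h 0 min; Tue reg 8 h 0 min / OT 3 h 19 min; Wed reg 8 h 0 min / OT 2 h 24 min; Thu reg 8 h 0 min / OT 3 h 24 min; Fri reg 5 h 4 min / OT 0 h 0 min.
Totals: regular 36 h 26 min, overtime 9 h 7 min.

Regular 36.43 hours, overtime 9.12 hours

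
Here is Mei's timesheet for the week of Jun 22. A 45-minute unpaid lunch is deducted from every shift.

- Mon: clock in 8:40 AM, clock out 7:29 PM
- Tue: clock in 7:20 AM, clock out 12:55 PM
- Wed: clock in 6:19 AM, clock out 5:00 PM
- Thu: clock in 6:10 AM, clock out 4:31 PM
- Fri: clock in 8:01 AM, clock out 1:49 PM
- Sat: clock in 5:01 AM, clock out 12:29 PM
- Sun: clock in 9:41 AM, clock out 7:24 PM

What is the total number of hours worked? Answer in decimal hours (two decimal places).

55.17 hours

Mon: 8:40 AM–7:29 PM = 10 h 49 min; less 45 min break → 10 h 4 min
Tue: 7:20 AM–12:55 PM = 5 h 35 min; less 45 min break → 4 h 50 min
Wed: 6:19 AM–5:00 PM = 10 h 41 min; less 45 min break → 9 h 56 min
Thu: 6:10 AM–4:31 PM = 10 h 21 min; less 45 min break → 9 h 36 min
Fri: 8:01 AM–1:49 PM = 5 h 48 min; less 45 min break → 5 h 3 min
Sat: 5:01 AM–12:29 PM = 7 h 28 min; less 45 min break → 6 h 43 min
Sun: 9:41 AM–7:24 PM = 9 h 43 min; less 45 min break → 8 h 58 min
Total: 10 h 4 min + 4 h 50 min + 9 h 56 min + 9 h 36 min + 5 h 3 min + 6 h 43 min + 8 h 58 min = 55 h 10 min.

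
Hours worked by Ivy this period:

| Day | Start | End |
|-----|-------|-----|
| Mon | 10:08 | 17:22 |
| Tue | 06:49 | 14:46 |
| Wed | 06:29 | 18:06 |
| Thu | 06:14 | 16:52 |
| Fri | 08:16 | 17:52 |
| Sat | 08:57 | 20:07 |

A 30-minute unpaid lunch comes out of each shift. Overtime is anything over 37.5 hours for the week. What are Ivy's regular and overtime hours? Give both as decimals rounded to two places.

Mon: 10:08–17:22 = 7 h 14 min; less 30 min break → 6 h 44 min
Tue: 06:49–14:46 = 7 h 57 min; less 30 min break → 7 h 27 min
Wed: 06:29–18:06 = 11 h 37 min; less 30 min break → 11 h 7 min
Thu: 06:14–16:52 = 10 h 38 min; less 30 min break → 10 h 8 min
Fri: 08:16–17:52 = 9 h 36 min; less 30 min break → 9 h 6 min
Sat: 08:57–20:07 = 11 h 10 min; less 30 min break → 10 h 40 min
Total worked: 55 h 12 min = 55.20 h.
Threshold 37.5 h → overtime 17 h 42 min, regular 37 h 30 min.

Regular 37.50 hours, overtime 17.70 hours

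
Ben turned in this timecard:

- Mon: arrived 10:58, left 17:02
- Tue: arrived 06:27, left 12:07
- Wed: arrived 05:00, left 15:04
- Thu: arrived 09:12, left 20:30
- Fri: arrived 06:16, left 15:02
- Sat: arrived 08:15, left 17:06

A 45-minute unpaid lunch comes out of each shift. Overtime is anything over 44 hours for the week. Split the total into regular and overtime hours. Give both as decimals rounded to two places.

Regular 44.00 hours, overtime 2.22 hours

Mon: 10:58–17:02 = 6 h 4 min; less 45 min break → 5 h 19 min
Tue: 06:27–12:07 = 5 h 40 min; less 45 min break → 4 h 55 min
Wed: 05:00–15:04 = 10 h 4 min; less 45 min break → 9 h 19 min
Thu: 09:12–20:30 = 11 h 18 min; less 45 min break → 10 h 33 min
Fri: 06:16–15:02 = 8 h 46 min; less 45 min break → 8 h 1 min
Sat: 08:15–17:06 = 8 h 51 min; less 45 min break → 8 h 6 min
Total worked: 46 h 13 min = 46.22 h.
Threshold 44 h → overtime 2 h 13 min, regular 44 h 0 min.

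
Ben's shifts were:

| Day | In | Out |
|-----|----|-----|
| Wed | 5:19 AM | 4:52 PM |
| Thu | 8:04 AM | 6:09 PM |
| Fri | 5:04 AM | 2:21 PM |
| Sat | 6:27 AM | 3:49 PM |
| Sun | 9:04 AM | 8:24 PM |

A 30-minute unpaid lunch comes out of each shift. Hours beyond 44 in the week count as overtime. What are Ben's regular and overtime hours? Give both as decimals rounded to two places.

Regular 44.00 hours, overtime 5.12 hours

Wed: 5:19 AM–4:52 PM = 11 h 33 min; less 30 min break → 11 h 3 min
Thu: 8:04 AM–6:09 PM = 10 h 5 min; less 30 min break → 9 h 35 min
Fri: 5:04 AM–2:21 PM = 9 h 17 min; less 30 min break → 8 h 47 min
Sat: 6:27 AM–3:49 PM = 9 h 22 min; less 30 min break → 8 h 52 min
Sun: 9:04 AM–8:24 PM = 11 h 20 min; less 30 min break → 10 h 50 min
Total worked: 49 h 7 min = 49.12 h.
Threshold 44 h → overtime 5 h 7 min, regular 44 h 0 min.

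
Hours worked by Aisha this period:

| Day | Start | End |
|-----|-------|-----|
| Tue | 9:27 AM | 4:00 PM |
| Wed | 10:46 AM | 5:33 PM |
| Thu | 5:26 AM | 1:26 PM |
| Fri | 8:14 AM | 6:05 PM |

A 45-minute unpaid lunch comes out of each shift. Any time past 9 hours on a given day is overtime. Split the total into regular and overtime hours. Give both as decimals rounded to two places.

Regular 28.08 hours, overtime 0.10 hours

Tue: 9:27 AM–4:00 PM = 6 h 33 min; less 45 min break → 5 h 48 min
Wed: 10:46 AM–5:33 PM = 6 h 47 min; less 45 min break → 6 h 2 min
Thu: 5:26 AM–1:26 PM = 8 h 0 min; less 45 min break → 7 h 15 min
Fri: 8:14 AM–6:05 PM = 9 h 51 min; less 45 min break → 9 h 6 min
Tue reg 5 h 48 min / OT 0 h 0 min; Wed reg 6 h 2 min / OT 0 h 0 min; Thu reg 7 h 15 min / OT 0 h 0 min; Fri reg 9 h 0 min / OT 0 h 6 min.
Totals: regular 28 h 5 min, overtime 0 h 6 min.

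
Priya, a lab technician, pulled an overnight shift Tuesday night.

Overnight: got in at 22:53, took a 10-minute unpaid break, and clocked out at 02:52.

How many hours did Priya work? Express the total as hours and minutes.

3 h 49 min

Overnight: 22:53 → midnight = 1 h 7 min; midnight → 02:52 = 2 h 52 min; span 3 h 59 min; less 10 min break → 3 h 49 min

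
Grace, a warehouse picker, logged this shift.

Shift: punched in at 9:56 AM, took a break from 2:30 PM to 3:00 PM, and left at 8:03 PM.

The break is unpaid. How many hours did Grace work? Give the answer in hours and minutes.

Shift: 9:56 AM–8:03 PM = 10 h 7 min; less 30 min break → 9 h 37 min

9 h 37 min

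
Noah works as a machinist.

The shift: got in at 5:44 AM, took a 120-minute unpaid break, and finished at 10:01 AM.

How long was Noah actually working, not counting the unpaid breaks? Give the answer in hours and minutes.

The shift: 5:44 AM–10:01 AM = 4 h 17 min; less 120 min break → 2 h 17 min

2 h 17 min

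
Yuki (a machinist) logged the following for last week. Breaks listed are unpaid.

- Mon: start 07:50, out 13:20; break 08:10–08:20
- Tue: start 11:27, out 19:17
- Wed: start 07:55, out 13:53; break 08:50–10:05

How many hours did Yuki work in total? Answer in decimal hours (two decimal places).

Mon: 07:50–13:20 = 5 h 30 min; less 10 min break → 5 h 20 min
Tue: 11:27–19:17 = 7 h 50 min
Wed: 07:55–13:53 = 5 h 58 min; less 75 min break → 4 h 43 min
Total: 5 h 20 min + 7 h 50 min + 4 h 43 min = 17 h 53 min.

17.88 hours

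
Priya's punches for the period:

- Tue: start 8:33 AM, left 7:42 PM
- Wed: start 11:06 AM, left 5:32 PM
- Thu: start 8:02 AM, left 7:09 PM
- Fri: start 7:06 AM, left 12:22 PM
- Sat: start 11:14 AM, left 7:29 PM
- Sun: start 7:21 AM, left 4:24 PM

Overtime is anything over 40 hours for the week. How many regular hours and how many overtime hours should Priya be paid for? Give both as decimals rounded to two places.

Tue: 8:33 AM–7:42 PM = 11 h 9 min
Wed: 11:06 AM–5:32 PM = 6 h 26 min
Thu: 8:02 AM–7:09 PM = 11 h 7 min
Fri: 7:06 AM–12:22 PM = 5 h 16 min
Sat: 11:14 AM–7:29 PM = 8 h 15 min
Sun: 7:21 AM–4:24 PM = 9 h 3 min
Total worked: 51 h 16 min = 51.27 h.
Threshold 40 h → overtime 11 h 16 min, regular 40 h 0 min.

Regular 40.00 hours, overtime 11.27 hours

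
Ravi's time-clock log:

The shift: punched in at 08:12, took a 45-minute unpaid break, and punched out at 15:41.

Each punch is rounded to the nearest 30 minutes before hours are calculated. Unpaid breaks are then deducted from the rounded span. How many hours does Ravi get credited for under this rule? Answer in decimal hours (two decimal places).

6.75 hours

The shift: in 08:12→08:00, out 15:41→15:30; 7 h 30 min − 45 min = 6 h 45 min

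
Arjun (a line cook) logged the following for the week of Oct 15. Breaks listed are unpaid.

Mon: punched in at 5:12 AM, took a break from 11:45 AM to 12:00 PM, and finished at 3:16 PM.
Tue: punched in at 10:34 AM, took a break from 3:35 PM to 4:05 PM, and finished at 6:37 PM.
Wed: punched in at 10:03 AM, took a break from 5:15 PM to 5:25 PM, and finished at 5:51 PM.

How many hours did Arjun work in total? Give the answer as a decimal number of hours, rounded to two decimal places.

25.00 hours

Mon: 5:12 AM–3:16 PM = 10 h 4 min; less 15 min break → 9 h 49 min
Tue: 10:34 AM–6:37 PM = 8 h 3 min; less 30 min break → 7 h 33 min
Wed: 10:03 AM–5:51 PM = 7 h 48 min; less 10 min break → 7 h 38 min
Total: 9 h 49 min + 7 h 33 min + 7 h 38 min = 25 h 0 min.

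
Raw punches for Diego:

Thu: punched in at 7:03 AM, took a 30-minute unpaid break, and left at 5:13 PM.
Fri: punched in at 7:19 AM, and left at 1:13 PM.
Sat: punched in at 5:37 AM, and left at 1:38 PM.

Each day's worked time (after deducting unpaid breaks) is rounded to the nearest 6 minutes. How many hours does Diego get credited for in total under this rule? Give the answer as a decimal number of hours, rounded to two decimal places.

Thu: 7:03 AM–5:13 PM = 10 h 10 min − 30 min = 9 h 40 min → rounds to 9 h 42 min
Fri: 7:19 AM–1:13 PM = 5 h 54 min → rounds to 5 h 54 min
Sat: 5:37 AM–1:38 PM = 8 h 1 min → rounds to 8 h 0 min
Total credited: 23 h 36 min.

23.60 hours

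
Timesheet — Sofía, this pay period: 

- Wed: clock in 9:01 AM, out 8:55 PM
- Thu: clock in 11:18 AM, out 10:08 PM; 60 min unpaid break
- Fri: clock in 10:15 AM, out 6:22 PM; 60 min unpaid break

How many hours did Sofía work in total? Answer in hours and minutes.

Wed: 9:01 AM–8:55 PM = 11 h 54 min
Thu: 11:18 AM–10:08 PM = 10 h 50 min; less 60 min break → 9 h 50 min
Fri: 10:15 AM–6:22 PM = 8 h 7 min; less 60 min break → 7 h 7 min
Total: 11 h 54 min + 9 h 50 min + 7 h 7 min = 28 h 51 min.

28 h 51 min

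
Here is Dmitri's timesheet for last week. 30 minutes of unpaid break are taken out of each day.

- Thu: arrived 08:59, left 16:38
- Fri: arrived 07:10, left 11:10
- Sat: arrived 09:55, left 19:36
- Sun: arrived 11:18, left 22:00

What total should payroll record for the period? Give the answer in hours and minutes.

30 h 2 min

Thu: 08:59–16:38 = 7 h 39 min; less 30 min break → 7 h 9 min
Fri: 07:10–11:10 = 4 h 0 min; less 30 min break → 3 h 30 min
Sat: 09:55–19:36 = 9 h 41 min; less 30 min break → 9 h 11 min
Sun: 11:18–22:00 = 10 h 42 min; less 30 min break → 10 h 12 min
Total: 7 h 9 min + 3 h 30 min + 9 h 11 min + 10 h 12 min = 30 h 2 min.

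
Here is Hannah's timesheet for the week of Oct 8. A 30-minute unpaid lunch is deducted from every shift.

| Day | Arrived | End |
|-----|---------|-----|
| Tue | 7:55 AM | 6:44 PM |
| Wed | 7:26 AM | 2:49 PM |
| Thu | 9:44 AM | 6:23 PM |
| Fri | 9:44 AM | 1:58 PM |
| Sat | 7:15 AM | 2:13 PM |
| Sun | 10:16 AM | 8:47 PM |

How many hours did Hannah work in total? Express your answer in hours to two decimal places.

45.57 hours

Tue: 7:55 AM–6:44 PM = 10 h 49 min; less 30 min break → 10 h 19 min
Wed: 7:26 AM–2:49 PM = 7 h 23 min; less 30 min break → 6 h 53 min
Thu: 9:44 AM–6:23 PM = 8 h 39 min; less 30 min break → 8 h 9 min
Fri: 9:44 AM–1:58 PM = 4 h 14 min; less 30 min break → 3 h 44 min
Sat: 7:15 AM–2:13 PM = 6 h 58 min; less 30 min break → 6 h 28 min
Sun: 10:16 AM–8:47 PM = 10 h 31 min; less 30 min break → 10 h 1 min
Total: 10 h 19 min + 6 h 53 min + 8 h 9 min + 3 h 44 min + 6 h 28 min + 10 h 1 min = 45 h 34 min.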